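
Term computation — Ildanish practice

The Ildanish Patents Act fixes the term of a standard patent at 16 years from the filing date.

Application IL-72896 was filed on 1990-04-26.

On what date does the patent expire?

Filing date + 16 years → 26 April 2006.

April 26, 2006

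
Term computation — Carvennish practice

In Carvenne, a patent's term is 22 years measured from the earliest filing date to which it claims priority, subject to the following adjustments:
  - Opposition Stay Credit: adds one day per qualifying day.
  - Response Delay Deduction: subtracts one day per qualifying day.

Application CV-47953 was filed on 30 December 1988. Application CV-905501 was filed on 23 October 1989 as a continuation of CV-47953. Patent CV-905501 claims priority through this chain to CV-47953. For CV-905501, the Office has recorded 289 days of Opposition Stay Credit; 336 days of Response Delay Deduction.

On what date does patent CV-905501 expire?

Earliest priority filing: 30 December 1988.
Base term: 30 December 1988 + 22 years → 30 December 2010.
Opposition Stay Credit: +289 days → 15 October 2011.
Response Delay Deduction: −336 days → 13 November 2010.

2010-11-13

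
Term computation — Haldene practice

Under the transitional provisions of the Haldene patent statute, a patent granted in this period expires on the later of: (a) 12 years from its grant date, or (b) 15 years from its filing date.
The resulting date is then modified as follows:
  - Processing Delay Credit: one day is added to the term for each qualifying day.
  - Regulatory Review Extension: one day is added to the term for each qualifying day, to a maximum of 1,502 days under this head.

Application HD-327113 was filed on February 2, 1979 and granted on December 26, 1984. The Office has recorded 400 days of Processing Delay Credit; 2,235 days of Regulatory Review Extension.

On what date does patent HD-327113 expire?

(a) grant + 12 years → 26 December 1996.
(b) filing + 15 years → 2 February 1994.
Later of the two: 26 December 1996.
Processing Delay Credit: +400 days → 30 January 1998.
Regulatory Review Extension: 2235 days claimed exceeds the 1502-day cap, so +1502 days → 12 March 2002.

March 12, 2002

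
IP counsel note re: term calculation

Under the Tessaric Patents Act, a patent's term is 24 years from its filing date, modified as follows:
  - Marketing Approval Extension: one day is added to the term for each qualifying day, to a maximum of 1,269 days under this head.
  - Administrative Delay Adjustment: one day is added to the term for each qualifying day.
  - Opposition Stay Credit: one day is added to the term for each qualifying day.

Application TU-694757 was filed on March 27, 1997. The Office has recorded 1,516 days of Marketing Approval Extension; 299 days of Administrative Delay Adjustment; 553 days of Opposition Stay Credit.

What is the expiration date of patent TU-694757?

January 16, 2027

Base term: filing date + 24 years → 27 March 2021.
Marketing Approval Extension: 1516 days claimed exceeds the 1269-day cap, so +1269 days → 16 September 2024.
Administrative Delay Adjustment: +299 days → 12 July 2025.
Opposition Stay Credit: +553 days → 16 January 2027.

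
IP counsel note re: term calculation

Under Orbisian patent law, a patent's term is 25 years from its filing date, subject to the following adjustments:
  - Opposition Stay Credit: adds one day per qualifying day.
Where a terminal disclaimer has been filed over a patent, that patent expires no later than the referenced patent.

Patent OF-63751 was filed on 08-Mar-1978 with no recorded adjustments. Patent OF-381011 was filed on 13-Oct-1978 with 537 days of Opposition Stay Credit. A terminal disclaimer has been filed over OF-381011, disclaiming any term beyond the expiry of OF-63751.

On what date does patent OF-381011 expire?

Natural term of OF-381011:
  Base: filing + 25 years → 13 October 2003.
  Opposition Stay Credit: +537 days → 2 April 2005.
Expiry of referenced patent OF-63751:
  Base: filing + 25 years → 8 March 2003.
Terminal disclaimer: OF-381011 expires on the earlier of 2 April 2005 and 8 March 2003.

March 8, 2003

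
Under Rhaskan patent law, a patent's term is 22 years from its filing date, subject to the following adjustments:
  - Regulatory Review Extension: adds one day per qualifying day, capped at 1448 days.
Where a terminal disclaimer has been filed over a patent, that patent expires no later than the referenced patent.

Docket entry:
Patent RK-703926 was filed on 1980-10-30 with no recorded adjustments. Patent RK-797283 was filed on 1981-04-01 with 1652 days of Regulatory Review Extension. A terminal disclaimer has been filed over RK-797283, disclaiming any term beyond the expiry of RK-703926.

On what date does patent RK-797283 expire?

October 30, 2002

Natural term of RK-797283:
  Base: filing + 22 years → 1 April 2003.
  Regulatory Review Extension: 1652 days claimed exceeds the 1448-day cap, so +1448 days → 19 March 2007.
Expiry of referenced patent RK-703926:
  Base: filing + 22 years → 30 October 2002.
Terminal disclaimer: RK-797283 expires on the earlier of 19 March 2007 and 30 October 2002.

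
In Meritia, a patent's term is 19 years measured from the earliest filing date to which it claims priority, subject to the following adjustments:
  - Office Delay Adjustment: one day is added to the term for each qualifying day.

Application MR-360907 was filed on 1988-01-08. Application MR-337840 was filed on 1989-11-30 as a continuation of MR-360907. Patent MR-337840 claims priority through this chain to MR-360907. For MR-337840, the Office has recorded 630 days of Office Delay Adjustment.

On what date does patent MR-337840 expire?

2008-09-29

Earliest priority filing: 8 January 1988.
Base term: 8 January 1988 + 19 years → 8 January 2007.
Office Delay Adjustment: +630 days → 29 September 2008.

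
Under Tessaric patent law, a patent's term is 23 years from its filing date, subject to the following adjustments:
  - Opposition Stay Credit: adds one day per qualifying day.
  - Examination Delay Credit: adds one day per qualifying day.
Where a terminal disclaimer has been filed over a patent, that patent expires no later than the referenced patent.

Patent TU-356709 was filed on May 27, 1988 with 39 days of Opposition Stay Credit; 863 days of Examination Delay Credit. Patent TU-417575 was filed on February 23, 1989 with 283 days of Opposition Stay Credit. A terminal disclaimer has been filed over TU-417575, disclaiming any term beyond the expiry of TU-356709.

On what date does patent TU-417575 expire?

Natural term of TU-417575:
  Base: filing + 23 years → 23 February 2012.
  Opposition Stay Credit: +283 days → 2 December 2012.
Expiry of referenced patent TU-356709:
  Base: filing + 23 years → 27 May 2011.
  Opposition Stay Credit: +39 days → 5 July 2011.
  Examination Delay Credit: +863 days → 14 November 2013.
Terminal disclaimer: TU-417575 expires on the earlier of 2 December 2012 and 14 November 2013.

2012-12-02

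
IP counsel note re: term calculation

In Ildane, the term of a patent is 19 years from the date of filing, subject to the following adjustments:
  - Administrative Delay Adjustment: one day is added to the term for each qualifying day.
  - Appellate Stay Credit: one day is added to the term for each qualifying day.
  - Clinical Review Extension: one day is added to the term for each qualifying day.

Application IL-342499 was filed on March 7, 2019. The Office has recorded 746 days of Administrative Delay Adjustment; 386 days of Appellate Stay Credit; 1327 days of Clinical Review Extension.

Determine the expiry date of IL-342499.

2044-11-29

Base term: filing date + 19 years → 7 March 2038.
Administrative Delay Adjustment: +746 days → 22 March 2040.
Appellate Stay Credit: +386 days → 12 April 2041.
Clinical Review Extension: +1327 days → 29 November 2044.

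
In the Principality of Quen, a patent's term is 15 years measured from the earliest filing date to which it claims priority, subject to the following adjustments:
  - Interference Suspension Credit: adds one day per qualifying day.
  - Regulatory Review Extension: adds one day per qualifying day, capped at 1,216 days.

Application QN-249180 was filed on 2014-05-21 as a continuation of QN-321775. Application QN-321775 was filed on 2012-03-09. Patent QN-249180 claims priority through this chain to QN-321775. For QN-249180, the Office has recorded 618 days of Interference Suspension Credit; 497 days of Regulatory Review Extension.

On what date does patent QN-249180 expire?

Earliest priority filing: 9 March 2012.
Base term: 9 March 2012 + 15 years → 9 March 2027.
Interference Suspension Credit: +618 days → 16 November 2028.
Regulatory Review Extension: 497 days (within the 1216-day cap) → +497 days → 28 March 2030.

2030-03-28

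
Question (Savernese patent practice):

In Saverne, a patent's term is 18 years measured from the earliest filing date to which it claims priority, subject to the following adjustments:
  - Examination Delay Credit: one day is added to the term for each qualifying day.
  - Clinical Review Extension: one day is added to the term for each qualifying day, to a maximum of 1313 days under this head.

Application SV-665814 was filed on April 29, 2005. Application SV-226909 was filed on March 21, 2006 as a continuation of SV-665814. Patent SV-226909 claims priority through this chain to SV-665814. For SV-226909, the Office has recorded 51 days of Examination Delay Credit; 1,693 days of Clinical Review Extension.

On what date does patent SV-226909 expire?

2027-01-22

Earliest priority filing: 29 April 2005.
Base term: 29 April 2005 + 18 years → 29 April 2023.
Examination Delay Credit: +51 days → 19 June 2023.
Clinical Review Extension: 1693 days claimed exceeds the 1313-day cap, so +1313 days → 22 January 2027.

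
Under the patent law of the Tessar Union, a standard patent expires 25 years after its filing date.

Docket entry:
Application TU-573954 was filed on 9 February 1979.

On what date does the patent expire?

Filing date + 25 years → 9 February 2004.

2004-02-09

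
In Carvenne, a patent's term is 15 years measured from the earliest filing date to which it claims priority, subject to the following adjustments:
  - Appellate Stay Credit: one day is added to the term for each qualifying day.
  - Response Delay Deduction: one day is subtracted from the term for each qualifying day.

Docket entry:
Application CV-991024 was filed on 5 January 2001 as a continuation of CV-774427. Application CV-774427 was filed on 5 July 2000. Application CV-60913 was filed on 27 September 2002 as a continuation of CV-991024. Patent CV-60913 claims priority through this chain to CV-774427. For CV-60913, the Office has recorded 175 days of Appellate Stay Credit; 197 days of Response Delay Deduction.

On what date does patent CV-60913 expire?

2015-06-13

Earliest priority filing: 5 July 2000.
Base term: 5 July 2000 + 15 years → 5 July 2015.
Appellate Stay Credit: +175 days → 27 December 2015.
Response Delay Deduction: −197 days → 13 June 2015.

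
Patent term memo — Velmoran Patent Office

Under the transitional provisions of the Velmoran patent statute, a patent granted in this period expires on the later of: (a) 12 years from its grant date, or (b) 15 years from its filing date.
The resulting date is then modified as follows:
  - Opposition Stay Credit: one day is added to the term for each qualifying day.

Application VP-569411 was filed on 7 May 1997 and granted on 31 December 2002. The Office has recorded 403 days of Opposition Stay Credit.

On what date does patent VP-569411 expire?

February 7, 2016

(a) grant + 12 years → 31 December 2014.
(b) filing + 15 years → 7 May 2012.
Later of the two: 31 December 2014.
Opposition Stay Credit: +403 days → 7 February 2016.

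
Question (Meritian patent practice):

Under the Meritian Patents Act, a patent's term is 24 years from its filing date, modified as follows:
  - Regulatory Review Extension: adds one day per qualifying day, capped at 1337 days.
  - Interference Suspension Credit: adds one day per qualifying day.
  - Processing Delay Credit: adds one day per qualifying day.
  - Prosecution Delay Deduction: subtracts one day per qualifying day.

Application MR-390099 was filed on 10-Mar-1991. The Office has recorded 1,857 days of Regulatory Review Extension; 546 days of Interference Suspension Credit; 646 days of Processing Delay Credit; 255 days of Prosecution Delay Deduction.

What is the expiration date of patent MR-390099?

2021-05-31

Base term: filing date + 24 years → 10 March 2015.
Regulatory Review Extension: 1857 days claimed exceeds the 1337-day cap, so +1337 days → 6 November 2018.
Interference Suspension Credit: +546 days → 5 May 2020.
Processing Delay Credit: +646 days → 10 February 2022.
Prosecution Delay Deduction: −255 days → 31 May 2021.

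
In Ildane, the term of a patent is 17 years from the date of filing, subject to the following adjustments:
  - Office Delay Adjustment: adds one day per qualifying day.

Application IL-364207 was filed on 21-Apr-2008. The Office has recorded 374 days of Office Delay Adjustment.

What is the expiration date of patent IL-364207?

Base term: filing date + 17 years → 21 April 2025.
Office Delay Adjustment: +374 days → 30 April 2026.

April 30, 2026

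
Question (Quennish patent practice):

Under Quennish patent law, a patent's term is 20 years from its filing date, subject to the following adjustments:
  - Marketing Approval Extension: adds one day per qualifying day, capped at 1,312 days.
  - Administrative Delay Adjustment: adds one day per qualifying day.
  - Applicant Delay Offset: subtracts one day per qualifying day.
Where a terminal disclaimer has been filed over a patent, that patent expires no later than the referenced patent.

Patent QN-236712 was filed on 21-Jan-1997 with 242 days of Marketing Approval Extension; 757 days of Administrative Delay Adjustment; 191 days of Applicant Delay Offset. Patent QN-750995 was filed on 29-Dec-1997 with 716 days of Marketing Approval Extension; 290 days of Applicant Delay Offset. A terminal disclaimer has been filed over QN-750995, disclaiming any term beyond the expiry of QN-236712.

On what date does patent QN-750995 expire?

Natural term of QN-750995:
  Base: filing + 20 years → 29 December 2017.
  Marketing Approval Extension: 716 days (within the 1312-day cap) → +716 days → 15 December 2019.
  Applicant Delay Offset: −290 days → 28 February 2019.
Expiry of referenced patent QN-236712:
  Base: filing + 20 years → 21 January 2017.
  Marketing Approval Extension: 242 days (within the 1312-day cap) → +242 days → 20 September 2017.
  Administrative Delay Adjustment: +757 days → 17 October 2019.
  Applicant Delay Offset: −191 days → 9 April 2019.
Terminal disclaimer: QN-750995 expires on the earlier of 28 February 2019 and 9 April 2019.

February 28, 2019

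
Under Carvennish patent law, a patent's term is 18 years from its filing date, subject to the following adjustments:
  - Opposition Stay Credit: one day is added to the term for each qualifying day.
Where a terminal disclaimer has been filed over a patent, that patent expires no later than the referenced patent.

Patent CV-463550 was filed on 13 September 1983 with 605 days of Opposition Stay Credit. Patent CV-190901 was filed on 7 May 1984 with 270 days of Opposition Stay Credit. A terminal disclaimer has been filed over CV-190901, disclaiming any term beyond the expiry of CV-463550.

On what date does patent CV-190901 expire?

Natural term of CV-190901:
  Base: filing + 18 years → 7 May 2002.
  Opposition Stay Credit: +270 days → 1 February 2003.
Expiry of referenced patent CV-463550:
  Base: filing + 18 years → 13 September 2001.
  Opposition Stay Credit: +605 days → 11 May 2003.
Terminal disclaimer: CV-190901 expires on the earlier of 1 February 2003 and 11 May 2003.

2003-02-01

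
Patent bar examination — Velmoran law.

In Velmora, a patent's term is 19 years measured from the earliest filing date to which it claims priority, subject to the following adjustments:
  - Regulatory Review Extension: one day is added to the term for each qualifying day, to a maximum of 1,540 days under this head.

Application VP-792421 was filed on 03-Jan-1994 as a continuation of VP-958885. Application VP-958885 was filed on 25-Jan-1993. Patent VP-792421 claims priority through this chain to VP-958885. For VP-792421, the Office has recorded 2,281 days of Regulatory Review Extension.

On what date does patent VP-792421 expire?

Earliest priority filing: 25 January 1993.
Base term: 25 January 1993 + 19 years → 25 January 2012.
Regulatory Review Extension: 2281 days claimed exceeds the 1540-day cap, so +1540 days → 13 April 2016.

April 13, 2016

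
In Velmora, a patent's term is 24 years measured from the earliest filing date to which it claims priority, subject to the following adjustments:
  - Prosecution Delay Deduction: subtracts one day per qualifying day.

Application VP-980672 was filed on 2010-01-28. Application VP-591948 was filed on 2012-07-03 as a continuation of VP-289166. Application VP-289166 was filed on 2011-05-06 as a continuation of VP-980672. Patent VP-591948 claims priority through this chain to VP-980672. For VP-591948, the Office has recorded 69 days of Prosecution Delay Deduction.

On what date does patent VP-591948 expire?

2033-11-20

Earliest priority filing: 28 January 2010.
Base term: 28 January 2010 + 24 years → 28 January 2034.
Prosecution Delay Deduction: −69 days → 20 November 2033.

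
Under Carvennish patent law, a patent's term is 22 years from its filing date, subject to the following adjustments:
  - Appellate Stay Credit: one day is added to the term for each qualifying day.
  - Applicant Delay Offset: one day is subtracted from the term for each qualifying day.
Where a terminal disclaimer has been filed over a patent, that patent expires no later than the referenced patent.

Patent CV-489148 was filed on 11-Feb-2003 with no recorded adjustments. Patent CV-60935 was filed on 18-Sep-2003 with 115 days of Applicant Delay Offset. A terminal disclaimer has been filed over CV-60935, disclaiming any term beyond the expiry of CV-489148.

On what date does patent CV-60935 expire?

2025-02-11

Natural term of CV-60935:
  Base: filing + 22 years → 18 September 2025.
  Applicant Delay Offset: −115 days → 26 May 2025.
Expiry of referenced patent CV-489148:
  Base: filing + 22 years → 11 February 2025.
Terminal disclaimer: CV-60935 expires on the earlier of 26 May 2025 and 11 February 2025.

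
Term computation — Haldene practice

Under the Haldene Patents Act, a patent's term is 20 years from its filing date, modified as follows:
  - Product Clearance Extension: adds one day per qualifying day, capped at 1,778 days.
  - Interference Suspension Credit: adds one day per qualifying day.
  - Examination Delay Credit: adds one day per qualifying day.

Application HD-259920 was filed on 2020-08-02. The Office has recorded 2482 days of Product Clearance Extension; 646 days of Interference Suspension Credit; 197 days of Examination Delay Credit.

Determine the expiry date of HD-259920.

Base term: filing date + 20 years → 2 August 2040.
Product Clearance Extension: 2482 days claimed exceeds the 1778-day cap, so +1778 days → 15 June 2045.
Interference Suspension Credit: +646 days → 23 March 2047.
Examination Delay Credit: +197 days → 6 October 2047.

October 6, 2047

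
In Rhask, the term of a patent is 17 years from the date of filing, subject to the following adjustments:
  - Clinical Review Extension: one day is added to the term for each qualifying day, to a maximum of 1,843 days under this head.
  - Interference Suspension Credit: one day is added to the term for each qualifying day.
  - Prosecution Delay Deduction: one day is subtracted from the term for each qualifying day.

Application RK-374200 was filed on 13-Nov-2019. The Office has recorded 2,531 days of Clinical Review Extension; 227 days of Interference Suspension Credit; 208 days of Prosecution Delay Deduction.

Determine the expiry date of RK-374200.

Base term: filing date + 17 years → 13 November 2036.
Clinical Review Extension: 2531 days claimed exceeds the 1843-day cap, so +1843 days → 30 November 2041.
Interference Suspension Credit: +227 days → 15 July 2042.
Prosecution Delay Deduction: −208 days → 19 December 2041.

December 19, 2041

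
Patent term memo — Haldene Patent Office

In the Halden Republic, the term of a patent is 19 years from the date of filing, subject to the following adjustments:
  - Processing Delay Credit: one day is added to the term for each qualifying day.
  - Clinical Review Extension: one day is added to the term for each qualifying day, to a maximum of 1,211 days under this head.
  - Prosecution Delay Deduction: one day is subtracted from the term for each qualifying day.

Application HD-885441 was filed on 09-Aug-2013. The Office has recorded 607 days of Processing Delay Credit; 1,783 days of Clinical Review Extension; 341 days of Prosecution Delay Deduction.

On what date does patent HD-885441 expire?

Base term: filing date + 19 years → 9 August 2032.
Processing Delay Credit: +607 days → 8 April 2034.
Clinical Review Extension: 1783 days claimed exceeds the 1211-day cap, so +1211 days → 1 August 2037.
Prosecution Delay Deduction: −341 days → 25 August 2036.

August 25, 2036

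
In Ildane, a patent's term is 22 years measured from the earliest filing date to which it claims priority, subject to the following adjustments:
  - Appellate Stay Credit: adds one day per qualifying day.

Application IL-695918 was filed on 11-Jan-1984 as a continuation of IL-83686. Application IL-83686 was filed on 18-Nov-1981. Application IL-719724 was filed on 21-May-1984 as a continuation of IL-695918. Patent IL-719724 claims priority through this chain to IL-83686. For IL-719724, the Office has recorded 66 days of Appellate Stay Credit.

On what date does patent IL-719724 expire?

January 23, 2004

Earliest priority filing: 18 November 1981.
Base term: 18 November 1981 + 22 years → 18 November 2003.
Appellate Stay Credit: +66 days → 23 January 2004.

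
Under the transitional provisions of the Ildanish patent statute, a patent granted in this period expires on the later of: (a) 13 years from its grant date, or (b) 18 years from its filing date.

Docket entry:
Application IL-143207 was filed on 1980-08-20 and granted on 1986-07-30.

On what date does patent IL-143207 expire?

(a) grant + 13 years → 30 July 1999.
(b) filing + 18 years → 20 August 1998.
Later of the two: 30 July 1999.

July 30, 1999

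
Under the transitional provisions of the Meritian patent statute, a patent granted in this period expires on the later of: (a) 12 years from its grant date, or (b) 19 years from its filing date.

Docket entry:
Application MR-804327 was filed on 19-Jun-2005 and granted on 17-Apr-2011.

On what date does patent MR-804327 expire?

2024-06-19

(a) grant + 12 years → 17 April 2023.
(b) filing + 19 years → 19 June 2024.
Later of the two: 19 June 2024.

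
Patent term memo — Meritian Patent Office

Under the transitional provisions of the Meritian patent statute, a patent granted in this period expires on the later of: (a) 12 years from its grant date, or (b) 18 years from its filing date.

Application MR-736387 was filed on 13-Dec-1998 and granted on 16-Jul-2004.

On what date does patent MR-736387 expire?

2016-12-13

(a) grant + 12 years → 16 July 2016.
(b) filing + 18 years → 13 December 2016.
Later of the two: 13 December 2016.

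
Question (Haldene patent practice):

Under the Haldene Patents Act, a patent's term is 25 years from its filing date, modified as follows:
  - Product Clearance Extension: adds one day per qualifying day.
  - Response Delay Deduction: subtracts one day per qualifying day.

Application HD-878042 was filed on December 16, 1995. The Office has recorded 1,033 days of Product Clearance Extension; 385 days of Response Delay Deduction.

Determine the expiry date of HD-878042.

September 25, 2022

Base term: filing date + 25 years → 16 December 2020.
Product Clearance Extension: +1033 days → 15 October 2023.
Response Delay Deduction: −385 days → 25 September 2022.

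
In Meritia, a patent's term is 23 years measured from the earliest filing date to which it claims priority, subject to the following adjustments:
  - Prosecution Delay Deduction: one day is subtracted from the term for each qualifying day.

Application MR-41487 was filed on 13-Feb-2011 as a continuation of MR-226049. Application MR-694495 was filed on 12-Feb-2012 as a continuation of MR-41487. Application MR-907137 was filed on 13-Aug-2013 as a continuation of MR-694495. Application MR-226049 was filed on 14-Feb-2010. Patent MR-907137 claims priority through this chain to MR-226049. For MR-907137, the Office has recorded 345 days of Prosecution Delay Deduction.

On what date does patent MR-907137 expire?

March 6, 2032

Earliest priority filing: 14 February 2010.
Base term: 14 February 2010 + 23 years → 14 February 2033.
Prosecution Delay Deduction: −345 days → 6 March 2032.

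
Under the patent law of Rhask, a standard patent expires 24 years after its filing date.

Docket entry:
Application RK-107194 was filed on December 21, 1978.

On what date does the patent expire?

2002-12-21

Filing date + 24 years → 21 December 2002.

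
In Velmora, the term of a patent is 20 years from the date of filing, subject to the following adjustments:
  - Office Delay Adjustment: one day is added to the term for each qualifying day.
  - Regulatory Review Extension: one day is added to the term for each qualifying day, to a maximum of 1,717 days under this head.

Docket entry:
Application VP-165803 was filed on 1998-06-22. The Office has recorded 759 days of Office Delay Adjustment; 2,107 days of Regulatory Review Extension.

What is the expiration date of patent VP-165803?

April 2, 2025

Base term: filing date + 20 years → 22 June 2018.
Office Delay Adjustment: +759 days → 20 July 2020.
Regulatory Review Extension: 2107 days claimed exceeds the 1717-day cap, so +1717 days → 2 April 2025.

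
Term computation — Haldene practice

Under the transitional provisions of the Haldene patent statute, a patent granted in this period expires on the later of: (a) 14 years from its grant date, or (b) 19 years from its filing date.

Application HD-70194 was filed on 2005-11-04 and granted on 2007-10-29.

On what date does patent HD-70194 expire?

November 4, 2024

(a) grant + 14 years → 29 October 2021.
(b) filing + 19 years → 4 November 2024.
Later of the two: 4 November 2024.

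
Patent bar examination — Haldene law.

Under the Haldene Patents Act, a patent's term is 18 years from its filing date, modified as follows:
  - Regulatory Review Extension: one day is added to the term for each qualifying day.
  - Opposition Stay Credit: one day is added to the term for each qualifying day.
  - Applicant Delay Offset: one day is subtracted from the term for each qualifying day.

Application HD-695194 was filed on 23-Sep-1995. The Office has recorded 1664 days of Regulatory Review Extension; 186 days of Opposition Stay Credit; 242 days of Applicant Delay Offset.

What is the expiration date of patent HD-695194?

February 17, 2018

Base term: filing date + 18 years → 23 September 2013.
Regulatory Review Extension: +1664 days → 14 April 2018.
Opposition Stay Credit: +186 days → 17 October 2018.
Applicant Delay Offset: −242 days → 17 February 2018.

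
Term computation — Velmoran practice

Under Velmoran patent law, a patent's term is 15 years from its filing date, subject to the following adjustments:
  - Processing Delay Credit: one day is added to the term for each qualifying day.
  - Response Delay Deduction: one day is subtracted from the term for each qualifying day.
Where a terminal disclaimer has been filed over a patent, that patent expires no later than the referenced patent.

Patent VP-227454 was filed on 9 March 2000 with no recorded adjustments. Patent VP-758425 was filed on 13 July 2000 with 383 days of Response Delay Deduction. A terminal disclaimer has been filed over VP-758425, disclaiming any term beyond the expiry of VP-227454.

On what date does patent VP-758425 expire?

2014-06-25

Natural term of VP-758425:
  Base: filing + 15 years → 13 July 2015.
  Response Delay Deduction: −383 days → 25 June 2014.
Expiry of referenced patent VP-227454:
  Base: filing + 15 years → 9 March 2015.
Terminal disclaimer: VP-758425 expires on the earlier of 25 June 2014 and 9 March 2015.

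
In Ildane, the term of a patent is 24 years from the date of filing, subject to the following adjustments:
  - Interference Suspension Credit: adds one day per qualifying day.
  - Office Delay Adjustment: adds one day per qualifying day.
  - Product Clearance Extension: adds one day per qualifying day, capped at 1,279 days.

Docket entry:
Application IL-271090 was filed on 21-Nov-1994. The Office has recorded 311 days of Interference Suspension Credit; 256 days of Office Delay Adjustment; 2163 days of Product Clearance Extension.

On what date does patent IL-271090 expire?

Base term: filing date + 24 years → 21 November 2018.
Interference Suspension Credit: +311 days → 28 September 2019.
Office Delay Adjustment: +256 days → 10 June 2020.
Product Clearance Extension: 2163 days claimed exceeds the 1279-day cap, so +1279 days → 11 December 2023.

December 11, 2023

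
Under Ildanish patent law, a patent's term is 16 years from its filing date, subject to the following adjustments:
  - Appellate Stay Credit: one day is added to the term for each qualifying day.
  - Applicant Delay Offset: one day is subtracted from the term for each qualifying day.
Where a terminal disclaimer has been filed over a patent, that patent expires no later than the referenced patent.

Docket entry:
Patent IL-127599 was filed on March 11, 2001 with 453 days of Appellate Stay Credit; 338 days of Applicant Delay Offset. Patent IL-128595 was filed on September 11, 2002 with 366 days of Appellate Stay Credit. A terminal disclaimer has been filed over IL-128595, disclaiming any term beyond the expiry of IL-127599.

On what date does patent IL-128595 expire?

Natural term of IL-128595:
  Base: filing + 16 years → 11 September 2018.
  Appellate Stay Credit: +366 days → 12 September 2019.
Expiry of referenced patent IL-127599:
  Base: filing + 16 years → 11 March 2017.
  Appellate Stay Credit: +453 days → 7 June 2018.
  Applicant Delay Offset: −338 days → 4 July 2017.
Terminal disclaimer: IL-128595 expires on the earlier of 12 September 2019 and 4 July 2017.

2017-07-04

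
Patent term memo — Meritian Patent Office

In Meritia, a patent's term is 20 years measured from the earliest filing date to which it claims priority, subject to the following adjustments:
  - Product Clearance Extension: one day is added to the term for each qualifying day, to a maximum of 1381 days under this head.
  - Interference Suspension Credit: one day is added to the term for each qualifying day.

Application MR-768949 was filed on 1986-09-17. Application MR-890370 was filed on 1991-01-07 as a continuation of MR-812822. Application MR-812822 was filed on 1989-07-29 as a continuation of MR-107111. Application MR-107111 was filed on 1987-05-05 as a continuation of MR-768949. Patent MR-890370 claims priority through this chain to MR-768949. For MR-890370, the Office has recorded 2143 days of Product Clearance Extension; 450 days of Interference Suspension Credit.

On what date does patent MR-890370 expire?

Earliest priority filing: 17 September 1986.
Base term: 17 September 1986 + 20 years → 17 September 2006.
Product Clearance Extension: 2143 days claimed exceeds the 1381-day cap, so +1381 days → 29 June 2010.
Interference Suspension Credit: +450 days → 22 September 2011.

2011-09-22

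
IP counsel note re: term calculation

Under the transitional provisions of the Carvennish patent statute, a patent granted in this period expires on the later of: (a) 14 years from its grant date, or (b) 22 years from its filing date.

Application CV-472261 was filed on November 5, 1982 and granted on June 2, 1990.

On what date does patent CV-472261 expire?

2004-11-05

(a) grant + 14 years → 2 June 2004.
(b) filing + 22 years → 5 November 2004.
Later of the two: 5 November 2004.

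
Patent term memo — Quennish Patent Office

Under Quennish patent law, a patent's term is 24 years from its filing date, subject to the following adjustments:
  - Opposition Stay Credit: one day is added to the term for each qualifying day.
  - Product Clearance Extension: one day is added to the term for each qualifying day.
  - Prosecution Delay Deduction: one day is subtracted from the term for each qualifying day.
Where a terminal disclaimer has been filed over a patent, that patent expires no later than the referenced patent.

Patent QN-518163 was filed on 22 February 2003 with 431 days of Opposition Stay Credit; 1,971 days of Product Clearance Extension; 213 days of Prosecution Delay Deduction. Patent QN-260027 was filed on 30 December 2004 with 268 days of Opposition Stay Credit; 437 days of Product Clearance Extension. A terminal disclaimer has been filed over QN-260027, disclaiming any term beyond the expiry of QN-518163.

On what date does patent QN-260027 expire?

Natural term of QN-260027:
  Base: filing + 24 years → 30 December 2028.
  Opposition Stay Credit: +268 days → 24 September 2029.
  Product Clearance Extension: +437 days → 5 December 2030.
Expiry of referenced patent QN-518163:
  Base: filing + 24 years → 22 February 2027.
  Opposition Stay Credit: +431 days → 28 April 2028.
  Product Clearance Extension: +1971 days → 20 September 2033.
  Prosecution Delay Deduction: −213 days → 19 February 2033.
Terminal disclaimer: QN-260027 expires on the earlier of 5 December 2030 and 19 February 2033.

2030-12-05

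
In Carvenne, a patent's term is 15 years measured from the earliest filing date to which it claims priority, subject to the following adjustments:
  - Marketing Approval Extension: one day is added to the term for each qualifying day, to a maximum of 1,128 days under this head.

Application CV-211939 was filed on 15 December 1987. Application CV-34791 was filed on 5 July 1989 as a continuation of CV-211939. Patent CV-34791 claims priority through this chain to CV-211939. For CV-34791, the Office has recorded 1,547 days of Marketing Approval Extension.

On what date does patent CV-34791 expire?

Earliest priority filing: 15 December 1987.
Base term: 15 December 1987 + 15 years → 15 December 2002.
Marketing Approval Extension: 1547 days claimed exceeds the 1128-day cap, so +1128 days → 16 January 2006.

2006-01-16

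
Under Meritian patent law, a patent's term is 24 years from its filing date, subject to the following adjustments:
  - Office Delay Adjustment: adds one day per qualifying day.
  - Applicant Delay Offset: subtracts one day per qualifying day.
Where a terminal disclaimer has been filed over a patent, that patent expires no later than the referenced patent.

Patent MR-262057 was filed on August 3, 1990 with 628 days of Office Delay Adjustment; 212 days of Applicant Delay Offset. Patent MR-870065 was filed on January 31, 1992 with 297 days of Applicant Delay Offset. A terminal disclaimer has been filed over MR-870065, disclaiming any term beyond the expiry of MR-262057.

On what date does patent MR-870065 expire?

Natural term of MR-870065:
  Base: filing + 24 years → 31 January 2016.
  Applicant Delay Offset: −297 days → 9 April 2015.
Expiry of referenced patent MR-262057:
  Base: filing + 24 years → 3 August 2014.
  Office Delay Adjustment: +628 days → 22 April 2016.
  Applicant Delay Offset: −212 days → 23 September 2015.
Terminal disclaimer: MR-870065 expires on the earlier of 9 April 2015 and 23 September 2015.

2015-04-09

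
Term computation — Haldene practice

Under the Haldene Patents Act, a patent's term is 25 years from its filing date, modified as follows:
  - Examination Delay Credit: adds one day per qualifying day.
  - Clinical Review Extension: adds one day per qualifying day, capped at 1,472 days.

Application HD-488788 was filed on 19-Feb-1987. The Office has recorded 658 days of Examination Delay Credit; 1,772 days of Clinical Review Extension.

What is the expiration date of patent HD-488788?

2017-12-19

Base term: filing date + 25 years → 19 February 2012.
Examination Delay Credit: +658 days → 8 December 2013.
Clinical Review Extension: 1772 days claimed exceeds the 1472-day cap, so +1472 days → 19 December 2017.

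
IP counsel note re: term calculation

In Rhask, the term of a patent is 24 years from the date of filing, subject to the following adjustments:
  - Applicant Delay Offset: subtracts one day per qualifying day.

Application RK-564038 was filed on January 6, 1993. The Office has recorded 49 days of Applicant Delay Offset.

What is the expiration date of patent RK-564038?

2016-11-18

Base term: filing date + 24 years → 6 January 2017.
Applicant Delay Offset: −49 days → 18 November 2016.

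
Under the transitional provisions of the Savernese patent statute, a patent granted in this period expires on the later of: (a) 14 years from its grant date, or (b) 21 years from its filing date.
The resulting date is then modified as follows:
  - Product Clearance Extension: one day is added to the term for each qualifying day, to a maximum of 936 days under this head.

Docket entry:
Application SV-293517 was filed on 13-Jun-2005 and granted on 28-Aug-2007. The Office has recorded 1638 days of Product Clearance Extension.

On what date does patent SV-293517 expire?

January 4, 2029

(a) grant + 14 years → 28 August 2021.
(b) filing + 21 years → 13 June 2026.
Later of the two: 13 June 2026.
Product Clearance Extension: 1638 days claimed exceeds the 936-day cap, so +936 days → 4 January 2029.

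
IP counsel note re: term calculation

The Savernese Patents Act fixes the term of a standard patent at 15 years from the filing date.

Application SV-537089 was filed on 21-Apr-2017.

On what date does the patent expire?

Filing date + 15 years → 21 April 2032.

2032-04-21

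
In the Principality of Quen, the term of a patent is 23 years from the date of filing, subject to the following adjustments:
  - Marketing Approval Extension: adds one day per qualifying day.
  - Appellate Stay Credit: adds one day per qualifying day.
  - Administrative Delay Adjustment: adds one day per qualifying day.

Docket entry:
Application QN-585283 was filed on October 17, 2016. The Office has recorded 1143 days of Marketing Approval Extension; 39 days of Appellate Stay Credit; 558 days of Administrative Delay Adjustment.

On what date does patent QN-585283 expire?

July 22, 2044

Base term: filing date + 23 years → 17 October 2039.
Marketing Approval Extension: +1143 days → 3 December 2042.
Appellate Stay Credit: +39 days → 11 January 2043.
Administrative Delay Adjustment: +558 days → 22 July 2044.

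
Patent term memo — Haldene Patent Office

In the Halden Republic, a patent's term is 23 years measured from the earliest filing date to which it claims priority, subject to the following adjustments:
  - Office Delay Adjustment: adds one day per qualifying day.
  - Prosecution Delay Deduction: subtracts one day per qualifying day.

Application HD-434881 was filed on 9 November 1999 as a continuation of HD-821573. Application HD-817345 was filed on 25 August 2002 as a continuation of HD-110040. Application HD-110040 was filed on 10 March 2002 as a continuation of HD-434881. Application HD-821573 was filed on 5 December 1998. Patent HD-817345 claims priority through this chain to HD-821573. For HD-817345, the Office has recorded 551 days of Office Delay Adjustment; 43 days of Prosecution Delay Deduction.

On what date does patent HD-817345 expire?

Earliest priority filing: 5 December 1998.
Base term: 5 December 1998 + 23 years → 5 December 2021.
Office Delay Adjustment: +551 days → 9 June 2023.
Prosecution Delay Deduction: −43 days → 27 April 2023.

2023-04-27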